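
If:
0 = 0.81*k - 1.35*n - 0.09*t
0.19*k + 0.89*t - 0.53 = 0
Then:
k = 2.78947368421053 - 4.68421052631579*t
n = 1.67368421052632 - 2.87719298245614*t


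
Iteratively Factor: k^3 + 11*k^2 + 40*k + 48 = (k + 4)*(k^2 + 7*k + 12) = (k + 4)^2*(k + 3)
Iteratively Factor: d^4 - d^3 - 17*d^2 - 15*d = (d + 3)*(d^3 - 4*d^2 - 5*d) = d*(d + 3)*(d^2 - 4*d - 5) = d*(d + 1)*(d + 3)*(d - 5)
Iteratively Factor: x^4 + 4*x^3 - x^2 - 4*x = (x + 1)*(x^3 + 3*x^2 - 4*x) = x*(x + 1)*(x^2 + 3*x - 4) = x*(x - 1)*(x + 1)*(x + 4)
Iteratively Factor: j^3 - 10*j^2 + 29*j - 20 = (j - 1)*(j^2 - 9*j + 20) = (j - 5)*(j - 1)*(j - 4)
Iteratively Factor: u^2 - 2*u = (u)*(u - 2)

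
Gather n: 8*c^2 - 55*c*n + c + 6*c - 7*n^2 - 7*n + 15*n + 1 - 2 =8*c^2 + 7*c - 7*n^2 + n*(8 - 55*c) - 1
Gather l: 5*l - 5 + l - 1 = 6*l - 6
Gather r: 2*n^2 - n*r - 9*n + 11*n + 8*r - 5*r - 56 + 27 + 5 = 2*n^2 + 2*n + r*(3 - n) - 24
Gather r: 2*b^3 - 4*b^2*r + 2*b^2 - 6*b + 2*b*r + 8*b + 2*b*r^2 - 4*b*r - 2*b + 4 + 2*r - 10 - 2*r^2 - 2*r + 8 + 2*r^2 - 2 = 2*b^3 + 2*b^2 + 2*b*r^2 + r*(-4*b^2 - 2*b)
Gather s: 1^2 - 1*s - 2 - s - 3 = -2*s - 4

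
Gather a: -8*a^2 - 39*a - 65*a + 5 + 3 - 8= -8*a^2 - 104*a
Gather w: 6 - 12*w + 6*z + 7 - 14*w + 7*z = -26*w + 13*z + 13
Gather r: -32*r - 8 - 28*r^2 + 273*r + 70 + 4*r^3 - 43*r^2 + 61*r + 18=4*r^3 - 71*r^2 + 302*r + 80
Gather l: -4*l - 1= -4*l - 1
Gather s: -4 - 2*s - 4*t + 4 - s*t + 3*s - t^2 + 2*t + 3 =s*(1 - t) - t^2 - 2*t + 3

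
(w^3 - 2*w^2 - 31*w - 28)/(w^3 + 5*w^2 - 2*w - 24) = (w^2 - 6*w - 7)/(w^2 + w - 6)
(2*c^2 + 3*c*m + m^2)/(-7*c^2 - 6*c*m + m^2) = (-2*c - m)/(7*c - m)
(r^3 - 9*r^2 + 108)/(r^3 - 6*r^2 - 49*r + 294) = (r^2 - 3*r - 18)/(r^2 - 49)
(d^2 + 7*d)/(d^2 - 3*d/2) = 2*(d + 7)/(2*d - 3)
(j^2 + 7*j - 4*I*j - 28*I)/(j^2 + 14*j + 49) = (j - 4*I)/(j + 7)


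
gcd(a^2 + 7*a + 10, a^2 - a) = 1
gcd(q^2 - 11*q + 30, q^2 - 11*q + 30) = q^2 - 11*q + 30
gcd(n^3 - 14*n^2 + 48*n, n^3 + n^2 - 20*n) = n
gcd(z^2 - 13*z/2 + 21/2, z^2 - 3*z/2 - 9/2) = z - 3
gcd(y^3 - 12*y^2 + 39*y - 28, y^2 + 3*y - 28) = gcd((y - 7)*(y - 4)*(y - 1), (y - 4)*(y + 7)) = y - 4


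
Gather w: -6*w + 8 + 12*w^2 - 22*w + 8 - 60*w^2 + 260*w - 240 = -48*w^2 + 232*w - 224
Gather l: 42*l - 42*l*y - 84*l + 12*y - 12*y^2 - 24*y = l*(-42*y - 42) - 12*y^2 - 12*y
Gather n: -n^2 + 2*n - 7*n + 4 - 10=-n^2 - 5*n - 6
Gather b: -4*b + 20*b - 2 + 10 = 16*b + 8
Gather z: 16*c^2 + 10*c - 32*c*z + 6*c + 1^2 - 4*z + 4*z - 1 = 16*c^2 - 32*c*z + 16*c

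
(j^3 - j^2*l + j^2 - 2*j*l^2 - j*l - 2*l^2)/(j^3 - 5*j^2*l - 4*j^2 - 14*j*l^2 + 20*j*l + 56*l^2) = (j^3 - j^2*l + j^2 - 2*j*l^2 - j*l - 2*l^2)/(j^3 - 5*j^2*l - 4*j^2 - 14*j*l^2 + 20*j*l + 56*l^2)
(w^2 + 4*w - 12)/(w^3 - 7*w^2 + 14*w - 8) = (w + 6)/(w^2 - 5*w + 4)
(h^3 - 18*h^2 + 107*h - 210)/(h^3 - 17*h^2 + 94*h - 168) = (h - 5)/(h - 4)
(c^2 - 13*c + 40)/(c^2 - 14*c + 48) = (c - 5)/(c - 6)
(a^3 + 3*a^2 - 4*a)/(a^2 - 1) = a*(a + 4)/(a + 1)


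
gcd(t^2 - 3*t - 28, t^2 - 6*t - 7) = t - 7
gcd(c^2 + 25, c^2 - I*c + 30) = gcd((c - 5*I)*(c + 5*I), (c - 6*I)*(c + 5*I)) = c + 5*I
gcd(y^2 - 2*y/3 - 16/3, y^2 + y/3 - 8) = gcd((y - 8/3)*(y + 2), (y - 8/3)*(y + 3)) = y - 8/3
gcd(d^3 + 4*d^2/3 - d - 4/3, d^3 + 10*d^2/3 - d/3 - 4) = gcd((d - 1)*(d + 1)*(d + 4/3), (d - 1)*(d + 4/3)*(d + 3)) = d^2 + d/3 - 4/3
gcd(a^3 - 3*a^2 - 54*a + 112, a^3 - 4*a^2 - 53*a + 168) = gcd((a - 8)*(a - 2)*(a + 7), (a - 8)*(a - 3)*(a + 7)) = a^2 - a - 56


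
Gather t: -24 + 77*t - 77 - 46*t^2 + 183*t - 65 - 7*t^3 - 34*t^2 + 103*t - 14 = -7*t^3 - 80*t^2 + 363*t - 180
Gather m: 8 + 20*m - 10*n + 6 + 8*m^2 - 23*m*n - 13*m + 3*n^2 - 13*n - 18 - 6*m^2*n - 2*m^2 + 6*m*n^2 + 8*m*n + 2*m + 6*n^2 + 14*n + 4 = m^2*(6 - 6*n) + m*(6*n^2 - 15*n + 9) + 9*n^2 - 9*n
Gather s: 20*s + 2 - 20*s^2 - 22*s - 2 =-20*s^2 - 2*s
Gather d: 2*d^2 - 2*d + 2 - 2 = 2*d^2 - 2*d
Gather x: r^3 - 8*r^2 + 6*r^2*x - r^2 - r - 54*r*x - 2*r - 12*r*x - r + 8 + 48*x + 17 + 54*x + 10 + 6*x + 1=r^3 - 9*r^2 - 4*r + x*(6*r^2 - 66*r + 108) + 36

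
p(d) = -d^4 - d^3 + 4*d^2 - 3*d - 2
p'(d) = -4*d^3 - 3*d^2 + 8*d - 3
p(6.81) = -2303.49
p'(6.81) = -1350.93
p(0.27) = -2.54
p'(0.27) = -1.14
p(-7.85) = -3045.56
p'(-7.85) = 1684.28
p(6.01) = -1397.29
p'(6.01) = -931.61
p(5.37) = -889.18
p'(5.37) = -665.97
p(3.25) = -115.39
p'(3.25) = -146.00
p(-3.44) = -43.67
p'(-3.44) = 96.81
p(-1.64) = 10.86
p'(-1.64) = -6.55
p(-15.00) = -46307.00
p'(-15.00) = 12702.00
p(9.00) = -6995.00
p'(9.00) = -3090.00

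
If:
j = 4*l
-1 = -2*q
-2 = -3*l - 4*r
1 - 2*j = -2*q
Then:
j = 1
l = 1/4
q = 1/2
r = 5/16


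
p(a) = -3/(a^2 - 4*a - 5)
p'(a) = -3*(4 - 2*a)/(a^2 - 4*a - 5)^2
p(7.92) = -0.12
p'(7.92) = 0.05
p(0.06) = 0.57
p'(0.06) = -0.42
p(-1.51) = -0.90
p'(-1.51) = -1.91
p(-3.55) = -0.14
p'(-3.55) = -0.07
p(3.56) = 0.46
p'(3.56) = 0.22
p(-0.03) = 0.61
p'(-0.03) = -0.51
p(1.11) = 0.37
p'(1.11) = -0.08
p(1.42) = 0.35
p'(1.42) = -0.05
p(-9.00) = -0.03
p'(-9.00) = -0.00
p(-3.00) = -0.19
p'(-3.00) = -0.12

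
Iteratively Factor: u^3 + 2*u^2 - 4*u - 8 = (u - 2)*(u^2 + 4*u + 4) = (u - 2)*(u + 2)*(u + 2)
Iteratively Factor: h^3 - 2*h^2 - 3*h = (h - 3)*(h^2 + h) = h*(h - 3)*(h + 1)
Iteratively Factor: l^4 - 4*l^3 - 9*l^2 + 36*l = (l)*(l^3 - 4*l^2 - 9*l + 36) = l*(l + 3)*(l^2 - 7*l + 12) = l*(l - 4)*(l + 3)*(l - 3)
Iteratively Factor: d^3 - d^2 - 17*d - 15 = (d - 5)*(d^2 + 4*d + 3) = (d - 5)*(d + 3)*(d + 1)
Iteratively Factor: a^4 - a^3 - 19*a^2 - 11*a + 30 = (a - 5)*(a^3 + 4*a^2 + a - 6) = (a - 5)*(a + 2)*(a^2 + 2*a - 3) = (a - 5)*(a - 1)*(a + 2)*(a + 3)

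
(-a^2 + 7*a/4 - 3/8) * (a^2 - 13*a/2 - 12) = -a^4 + 33*a^3/4 + a^2/4 - 297*a/16 + 9/2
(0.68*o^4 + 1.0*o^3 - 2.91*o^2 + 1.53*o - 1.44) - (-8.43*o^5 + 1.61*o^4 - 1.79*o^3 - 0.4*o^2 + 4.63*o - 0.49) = 8.43*o^5 - 0.93*o^4 + 2.79*o^3 - 2.51*o^2 - 3.1*o - 0.95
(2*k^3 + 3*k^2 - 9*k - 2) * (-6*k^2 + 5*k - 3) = -12*k^5 - 8*k^4 + 63*k^3 - 42*k^2 + 17*k + 6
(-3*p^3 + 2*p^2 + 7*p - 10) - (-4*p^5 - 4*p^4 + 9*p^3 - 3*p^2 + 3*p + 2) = 4*p^5 + 4*p^4 - 12*p^3 + 5*p^2 + 4*p - 12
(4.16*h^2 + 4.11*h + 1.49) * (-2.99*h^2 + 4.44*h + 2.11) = -12.4384*h^4 + 6.1815*h^3 + 22.5709*h^2 + 15.2877*h + 3.1439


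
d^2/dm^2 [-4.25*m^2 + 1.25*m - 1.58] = -8.50000000000000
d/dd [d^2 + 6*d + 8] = 2*d + 6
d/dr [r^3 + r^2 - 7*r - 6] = 3*r^2 + 2*r - 7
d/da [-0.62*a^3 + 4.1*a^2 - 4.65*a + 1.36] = -1.86*a^2 + 8.2*a - 4.65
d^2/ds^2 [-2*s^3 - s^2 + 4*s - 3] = -12*s - 2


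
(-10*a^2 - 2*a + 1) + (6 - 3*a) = -10*a^2 - 5*a + 7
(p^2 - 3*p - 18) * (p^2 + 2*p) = p^4 - p^3 - 24*p^2 - 36*p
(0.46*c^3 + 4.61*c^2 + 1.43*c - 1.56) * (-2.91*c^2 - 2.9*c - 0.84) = -1.3386*c^5 - 14.7491*c^4 - 17.9167*c^3 - 3.4798*c^2 + 3.3228*c + 1.3104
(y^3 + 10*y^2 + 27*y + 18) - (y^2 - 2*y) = y^3 + 9*y^2 + 29*y + 18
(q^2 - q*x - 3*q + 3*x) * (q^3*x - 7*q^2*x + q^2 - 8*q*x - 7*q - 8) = q^5*x - q^4*x^2 - 10*q^4*x + q^4 + 10*q^3*x^2 + 12*q^3*x - 10*q^3 - 13*q^2*x^2 + 34*q^2*x + 13*q^2 - 24*q*x^2 - 13*q*x + 24*q - 24*x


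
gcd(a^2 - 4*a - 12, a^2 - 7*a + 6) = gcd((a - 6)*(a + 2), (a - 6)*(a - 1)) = a - 6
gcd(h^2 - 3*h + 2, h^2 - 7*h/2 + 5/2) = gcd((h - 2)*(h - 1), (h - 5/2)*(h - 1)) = h - 1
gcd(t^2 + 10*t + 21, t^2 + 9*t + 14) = t + 7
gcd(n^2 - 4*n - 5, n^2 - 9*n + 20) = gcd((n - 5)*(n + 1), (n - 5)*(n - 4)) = n - 5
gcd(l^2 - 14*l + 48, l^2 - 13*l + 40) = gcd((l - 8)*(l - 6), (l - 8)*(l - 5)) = l - 8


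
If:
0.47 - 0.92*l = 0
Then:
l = 0.51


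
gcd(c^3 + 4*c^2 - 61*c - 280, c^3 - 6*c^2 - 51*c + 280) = c^2 - c - 56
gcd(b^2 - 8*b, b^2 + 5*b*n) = b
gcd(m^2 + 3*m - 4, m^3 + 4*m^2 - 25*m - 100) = m + 4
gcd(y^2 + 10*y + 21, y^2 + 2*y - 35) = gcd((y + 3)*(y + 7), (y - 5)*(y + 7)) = y + 7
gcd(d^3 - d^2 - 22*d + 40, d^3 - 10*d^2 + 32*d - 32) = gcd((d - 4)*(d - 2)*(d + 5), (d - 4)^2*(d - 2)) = d^2 - 6*d + 8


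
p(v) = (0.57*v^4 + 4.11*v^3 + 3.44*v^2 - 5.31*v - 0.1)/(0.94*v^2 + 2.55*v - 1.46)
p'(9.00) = 13.60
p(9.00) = 71.36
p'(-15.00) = -15.51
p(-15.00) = 92.20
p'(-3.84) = -17.87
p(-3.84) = -14.48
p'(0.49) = 20527.37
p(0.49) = -89.48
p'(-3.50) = -73.71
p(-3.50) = -26.60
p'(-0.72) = 1.06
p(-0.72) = -1.47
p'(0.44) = 192.18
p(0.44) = 8.97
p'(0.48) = 12493.39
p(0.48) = 70.61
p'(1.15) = 4.67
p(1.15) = 2.06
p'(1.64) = 4.73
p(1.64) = 4.32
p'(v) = (-1.88*v - 2.55)*(0.57*v^4 + 4.11*v^3 + 3.44*v^2 - 5.31*v - 0.1)/(0.94*v^2 + 2.55*v - 1.46)^2 + (2.28*v^3 + 12.33*v^2 + 6.88*v - 5.31)/(0.94*v^2 + 2.55*v - 1.46)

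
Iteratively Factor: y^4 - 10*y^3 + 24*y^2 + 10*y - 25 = (y - 5)*(y^3 - 5*y^2 - y + 5) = (y - 5)^2*(y^2 - 1) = (y - 5)^2*(y + 1)*(y - 1)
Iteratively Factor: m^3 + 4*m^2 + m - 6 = (m + 3)*(m^2 + m - 2) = (m - 1)*(m + 3)*(m + 2)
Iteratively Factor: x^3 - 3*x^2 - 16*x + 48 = (x - 4)*(x^2 + x - 12) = (x - 4)*(x + 4)*(x - 3)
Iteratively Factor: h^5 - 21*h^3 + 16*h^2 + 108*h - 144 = (h + 4)*(h^4 - 4*h^3 - 5*h^2 + 36*h - 36) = (h + 3)*(h + 4)*(h^3 - 7*h^2 + 16*h - 12) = (h - 2)*(h + 3)*(h + 4)*(h^2 - 5*h + 6) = (h - 3)*(h - 2)*(h + 3)*(h + 4)*(h - 2)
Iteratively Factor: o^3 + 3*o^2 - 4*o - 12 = (o + 3)*(o^2 - 4) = (o - 2)*(o + 3)*(o + 2)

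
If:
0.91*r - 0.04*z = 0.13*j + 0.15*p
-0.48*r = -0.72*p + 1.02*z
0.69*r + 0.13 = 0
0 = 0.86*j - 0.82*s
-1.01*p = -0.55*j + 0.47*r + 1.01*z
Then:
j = -0.94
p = -0.30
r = -0.19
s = -0.98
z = -0.12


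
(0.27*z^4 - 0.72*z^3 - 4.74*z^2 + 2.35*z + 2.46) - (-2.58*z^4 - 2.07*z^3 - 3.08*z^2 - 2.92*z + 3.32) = 2.85*z^4 + 1.35*z^3 - 1.66*z^2 + 5.27*z - 0.86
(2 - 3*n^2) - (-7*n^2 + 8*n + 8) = 4*n^2 - 8*n - 6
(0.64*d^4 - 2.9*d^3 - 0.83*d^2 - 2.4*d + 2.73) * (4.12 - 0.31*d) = -0.1984*d^5 + 3.5358*d^4 - 11.6907*d^3 - 2.6756*d^2 - 10.7343*d + 11.2476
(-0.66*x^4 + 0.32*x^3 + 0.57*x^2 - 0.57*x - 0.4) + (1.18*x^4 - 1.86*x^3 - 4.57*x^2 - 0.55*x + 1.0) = 0.52*x^4 - 1.54*x^3 - 4.0*x^2 - 1.12*x + 0.6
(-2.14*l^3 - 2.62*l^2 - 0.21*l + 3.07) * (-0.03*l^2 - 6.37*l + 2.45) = 0.0642*l^5 + 13.7104*l^4 + 11.4527*l^3 - 5.1734*l^2 - 20.0704*l + 7.5215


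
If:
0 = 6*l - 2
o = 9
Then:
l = 1/3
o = 9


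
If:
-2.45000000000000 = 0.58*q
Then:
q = -4.22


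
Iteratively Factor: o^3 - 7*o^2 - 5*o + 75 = (o - 5)*(o^2 - 2*o - 15) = (o - 5)*(o + 3)*(o - 5)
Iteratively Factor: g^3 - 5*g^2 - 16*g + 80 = (g - 5)*(g^2 - 16) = (g - 5)*(g + 4)*(g - 4)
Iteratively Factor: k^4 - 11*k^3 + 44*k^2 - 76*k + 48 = (k - 2)*(k^3 - 9*k^2 + 26*k - 24) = (k - 2)^2*(k^2 - 7*k + 12) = (k - 3)*(k - 2)^2*(k - 4)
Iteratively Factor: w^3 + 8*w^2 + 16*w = (w)*(w^2 + 8*w + 16) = w*(w + 4)*(w + 4)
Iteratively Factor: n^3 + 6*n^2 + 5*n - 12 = (n + 3)*(n^2 + 3*n - 4) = (n - 1)*(n + 3)*(n + 4)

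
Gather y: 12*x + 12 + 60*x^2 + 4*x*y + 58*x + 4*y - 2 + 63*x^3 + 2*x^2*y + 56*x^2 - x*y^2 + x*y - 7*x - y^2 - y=63*x^3 + 116*x^2 + 63*x + y^2*(-x - 1) + y*(2*x^2 + 5*x + 3) + 10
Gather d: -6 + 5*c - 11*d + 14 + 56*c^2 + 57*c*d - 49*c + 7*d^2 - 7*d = 56*c^2 - 44*c + 7*d^2 + d*(57*c - 18) + 8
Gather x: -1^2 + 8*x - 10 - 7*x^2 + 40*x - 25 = -7*x^2 + 48*x - 36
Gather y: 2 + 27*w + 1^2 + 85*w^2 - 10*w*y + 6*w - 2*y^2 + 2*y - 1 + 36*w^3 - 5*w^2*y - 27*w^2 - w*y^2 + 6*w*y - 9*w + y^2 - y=36*w^3 + 58*w^2 + 24*w + y^2*(-w - 1) + y*(-5*w^2 - 4*w + 1) + 2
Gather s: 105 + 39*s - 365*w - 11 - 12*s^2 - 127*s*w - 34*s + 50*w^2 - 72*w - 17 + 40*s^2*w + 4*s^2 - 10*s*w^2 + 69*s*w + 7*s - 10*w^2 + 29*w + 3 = s^2*(40*w - 8) + s*(-10*w^2 - 58*w + 12) + 40*w^2 - 408*w + 80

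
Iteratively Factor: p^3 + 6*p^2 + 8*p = (p + 4)*(p^2 + 2*p) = p*(p + 4)*(p + 2)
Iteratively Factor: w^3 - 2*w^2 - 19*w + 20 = (w + 4)*(w^2 - 6*w + 5) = (w - 5)*(w + 4)*(w - 1)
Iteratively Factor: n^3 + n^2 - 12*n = (n - 3)*(n^2 + 4*n) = (n - 3)*(n + 4)*(n)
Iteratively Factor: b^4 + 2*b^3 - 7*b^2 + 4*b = (b + 4)*(b^3 - 2*b^2 + b) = b*(b + 4)*(b^2 - 2*b + 1) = b*(b - 1)*(b + 4)*(b - 1)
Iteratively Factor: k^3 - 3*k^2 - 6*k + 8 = (k + 2)*(k^2 - 5*k + 4) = (k - 4)*(k + 2)*(k - 1)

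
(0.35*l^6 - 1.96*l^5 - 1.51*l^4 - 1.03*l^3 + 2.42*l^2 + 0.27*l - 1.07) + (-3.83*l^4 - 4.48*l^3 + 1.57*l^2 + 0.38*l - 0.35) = 0.35*l^6 - 1.96*l^5 - 5.34*l^4 - 5.51*l^3 + 3.99*l^2 + 0.65*l - 1.42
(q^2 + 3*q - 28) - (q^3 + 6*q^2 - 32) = -q^3 - 5*q^2 + 3*q + 4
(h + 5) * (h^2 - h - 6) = h^3 + 4*h^2 - 11*h - 30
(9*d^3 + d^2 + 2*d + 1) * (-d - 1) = -9*d^4 - 10*d^3 - 3*d^2 - 3*d - 1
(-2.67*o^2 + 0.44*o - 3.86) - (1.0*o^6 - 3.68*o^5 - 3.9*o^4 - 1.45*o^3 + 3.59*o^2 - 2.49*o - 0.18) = -1.0*o^6 + 3.68*o^5 + 3.9*o^4 + 1.45*o^3 - 6.26*o^2 + 2.93*o - 3.68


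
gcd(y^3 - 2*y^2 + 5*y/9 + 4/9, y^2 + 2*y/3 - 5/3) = y - 1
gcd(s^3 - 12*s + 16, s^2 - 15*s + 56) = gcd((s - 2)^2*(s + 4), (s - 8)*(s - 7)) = 1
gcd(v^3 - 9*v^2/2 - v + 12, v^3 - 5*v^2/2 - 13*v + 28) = v^2 - 6*v + 8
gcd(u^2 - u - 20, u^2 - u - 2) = 1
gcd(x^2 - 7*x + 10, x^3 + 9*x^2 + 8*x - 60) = x - 2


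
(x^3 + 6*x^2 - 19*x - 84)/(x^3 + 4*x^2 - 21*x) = (x^2 - x - 12)/(x*(x - 3))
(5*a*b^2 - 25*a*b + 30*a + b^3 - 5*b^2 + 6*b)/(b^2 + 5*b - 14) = (5*a*b - 15*a + b^2 - 3*b)/(b + 7)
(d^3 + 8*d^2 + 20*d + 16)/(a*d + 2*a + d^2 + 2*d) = (d^2 + 6*d + 8)/(a + d)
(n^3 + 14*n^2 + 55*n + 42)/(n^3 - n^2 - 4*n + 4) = (n^3 + 14*n^2 + 55*n + 42)/(n^3 - n^2 - 4*n + 4)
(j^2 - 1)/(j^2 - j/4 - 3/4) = 4*(j + 1)/(4*j + 3)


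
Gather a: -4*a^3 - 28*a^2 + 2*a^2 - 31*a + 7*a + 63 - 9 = -4*a^3 - 26*a^2 - 24*a + 54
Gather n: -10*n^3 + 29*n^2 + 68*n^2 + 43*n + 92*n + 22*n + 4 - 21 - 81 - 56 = -10*n^3 + 97*n^2 + 157*n - 154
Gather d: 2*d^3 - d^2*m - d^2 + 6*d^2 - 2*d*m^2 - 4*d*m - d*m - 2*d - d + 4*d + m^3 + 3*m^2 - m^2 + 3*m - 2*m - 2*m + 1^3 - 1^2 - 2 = 2*d^3 + d^2*(5 - m) + d*(-2*m^2 - 5*m + 1) + m^3 + 2*m^2 - m - 2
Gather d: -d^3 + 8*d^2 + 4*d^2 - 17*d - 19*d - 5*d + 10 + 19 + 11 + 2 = -d^3 + 12*d^2 - 41*d + 42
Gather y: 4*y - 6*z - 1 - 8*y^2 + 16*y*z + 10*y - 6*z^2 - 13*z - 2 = -8*y^2 + y*(16*z + 14) - 6*z^2 - 19*z - 3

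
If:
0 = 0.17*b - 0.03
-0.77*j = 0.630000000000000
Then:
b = 0.18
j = -0.82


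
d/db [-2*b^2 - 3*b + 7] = -4*b - 3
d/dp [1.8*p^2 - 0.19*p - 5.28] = 3.6*p - 0.19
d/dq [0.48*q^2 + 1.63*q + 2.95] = 0.96*q + 1.63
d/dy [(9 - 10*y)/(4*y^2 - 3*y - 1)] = (40*y^2 - 72*y + 37)/(16*y^4 - 24*y^3 + y^2 + 6*y + 1)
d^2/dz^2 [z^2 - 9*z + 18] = 2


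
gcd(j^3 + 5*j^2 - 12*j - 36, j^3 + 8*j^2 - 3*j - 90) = j^2 + 3*j - 18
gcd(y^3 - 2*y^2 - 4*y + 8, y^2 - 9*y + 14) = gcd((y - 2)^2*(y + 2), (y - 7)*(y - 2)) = y - 2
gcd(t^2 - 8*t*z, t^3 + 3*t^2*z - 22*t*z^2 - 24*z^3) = 1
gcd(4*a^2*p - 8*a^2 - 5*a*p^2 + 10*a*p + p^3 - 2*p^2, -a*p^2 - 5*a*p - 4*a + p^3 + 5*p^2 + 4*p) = -a + p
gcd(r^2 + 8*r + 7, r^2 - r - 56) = r + 7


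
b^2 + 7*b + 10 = (b + 2)*(b + 5)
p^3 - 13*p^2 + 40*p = p*(p - 8)*(p - 5)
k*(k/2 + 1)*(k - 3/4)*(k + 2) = k^4/2 + 13*k^3/8 + k^2/2 - 3*k/2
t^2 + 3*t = t*(t + 3)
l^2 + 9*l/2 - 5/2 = (l - 1/2)*(l + 5)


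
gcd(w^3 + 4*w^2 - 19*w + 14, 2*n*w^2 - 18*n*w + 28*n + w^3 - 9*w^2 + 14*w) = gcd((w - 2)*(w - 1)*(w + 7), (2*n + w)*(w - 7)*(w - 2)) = w - 2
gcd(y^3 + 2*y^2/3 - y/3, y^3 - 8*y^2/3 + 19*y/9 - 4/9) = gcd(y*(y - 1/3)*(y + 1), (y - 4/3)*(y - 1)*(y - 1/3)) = y - 1/3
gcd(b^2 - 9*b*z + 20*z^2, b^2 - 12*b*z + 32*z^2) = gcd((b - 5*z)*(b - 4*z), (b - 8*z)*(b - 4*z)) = -b + 4*z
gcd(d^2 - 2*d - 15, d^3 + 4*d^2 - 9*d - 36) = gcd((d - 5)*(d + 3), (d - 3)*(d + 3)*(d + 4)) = d + 3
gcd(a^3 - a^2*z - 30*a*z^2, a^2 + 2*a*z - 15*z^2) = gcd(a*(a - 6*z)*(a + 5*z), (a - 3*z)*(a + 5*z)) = a + 5*z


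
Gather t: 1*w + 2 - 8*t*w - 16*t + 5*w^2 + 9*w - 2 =t*(-8*w - 16) + 5*w^2 + 10*w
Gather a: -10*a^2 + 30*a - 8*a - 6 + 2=-10*a^2 + 22*a - 4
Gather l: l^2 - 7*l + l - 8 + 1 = l^2 - 6*l - 7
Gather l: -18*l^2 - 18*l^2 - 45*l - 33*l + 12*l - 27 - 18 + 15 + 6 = -36*l^2 - 66*l - 24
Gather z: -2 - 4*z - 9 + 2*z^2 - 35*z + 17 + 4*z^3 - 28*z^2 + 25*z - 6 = 4*z^3 - 26*z^2 - 14*z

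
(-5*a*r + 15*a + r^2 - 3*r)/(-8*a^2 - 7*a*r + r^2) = (5*a*r - 15*a - r^2 + 3*r)/(8*a^2 + 7*a*r - r^2)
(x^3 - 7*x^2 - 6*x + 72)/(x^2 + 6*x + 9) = (x^2 - 10*x + 24)/(x + 3)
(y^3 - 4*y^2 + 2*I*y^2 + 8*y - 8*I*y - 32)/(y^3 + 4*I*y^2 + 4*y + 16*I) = (y - 4)/(y + 2*I)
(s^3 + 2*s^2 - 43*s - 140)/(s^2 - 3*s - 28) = s + 5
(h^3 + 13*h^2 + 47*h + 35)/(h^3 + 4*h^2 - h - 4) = (h^2 + 12*h + 35)/(h^2 + 3*h - 4)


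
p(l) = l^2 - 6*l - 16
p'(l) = 2*l - 6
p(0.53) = -18.90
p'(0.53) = -4.94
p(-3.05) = 11.60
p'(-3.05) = -12.10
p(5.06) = -20.76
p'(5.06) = 4.12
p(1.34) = -22.24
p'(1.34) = -3.32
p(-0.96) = -9.32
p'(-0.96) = -7.92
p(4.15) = -23.68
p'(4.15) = 2.30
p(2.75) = -24.94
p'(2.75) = -0.50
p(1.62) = -23.10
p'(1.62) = -2.76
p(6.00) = -16.00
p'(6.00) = 6.00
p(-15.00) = 299.00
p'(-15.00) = -36.00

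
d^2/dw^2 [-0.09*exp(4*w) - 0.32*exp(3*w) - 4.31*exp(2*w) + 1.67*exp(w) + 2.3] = (-1.44*exp(3*w) - 2.88*exp(2*w) - 17.24*exp(w) + 1.67)*exp(w)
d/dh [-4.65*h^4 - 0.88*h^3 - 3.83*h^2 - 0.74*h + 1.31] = -18.6*h^3 - 2.64*h^2 - 7.66*h - 0.74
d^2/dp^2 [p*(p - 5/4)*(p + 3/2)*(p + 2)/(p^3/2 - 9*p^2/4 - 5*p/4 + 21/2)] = 63*(16*p^3 - 108*p^2 + 198*p - 51)/(8*p^6 - 156*p^5 + 1266*p^4 - 5473*p^3 + 13293*p^2 - 17199*p + 9261)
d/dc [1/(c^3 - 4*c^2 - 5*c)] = (-3*c^2 + 8*c + 5)/(c^2*(-c^2 + 4*c + 5)^2)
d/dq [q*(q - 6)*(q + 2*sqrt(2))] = 3*q^2 - 12*q + 4*sqrt(2)*q - 12*sqrt(2)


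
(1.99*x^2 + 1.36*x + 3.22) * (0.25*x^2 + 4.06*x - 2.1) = 0.4975*x^4 + 8.4194*x^3 + 2.1476*x^2 + 10.2172*x - 6.762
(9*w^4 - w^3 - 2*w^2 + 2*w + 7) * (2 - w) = -9*w^5 + 19*w^4 - 6*w^2 - 3*w + 14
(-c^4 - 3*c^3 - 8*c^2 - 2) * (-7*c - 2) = 7*c^5 + 23*c^4 + 62*c^3 + 16*c^2 + 14*c + 4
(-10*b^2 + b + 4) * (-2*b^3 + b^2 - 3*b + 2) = 20*b^5 - 12*b^4 + 23*b^3 - 19*b^2 - 10*b + 8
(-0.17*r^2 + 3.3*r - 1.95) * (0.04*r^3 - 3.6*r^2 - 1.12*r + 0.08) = -0.0068*r^5 + 0.744*r^4 - 11.7676*r^3 + 3.3104*r^2 + 2.448*r - 0.156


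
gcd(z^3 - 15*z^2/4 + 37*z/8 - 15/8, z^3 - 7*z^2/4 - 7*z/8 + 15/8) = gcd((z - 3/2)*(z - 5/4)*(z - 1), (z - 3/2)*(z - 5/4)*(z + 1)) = z^2 - 11*z/4 + 15/8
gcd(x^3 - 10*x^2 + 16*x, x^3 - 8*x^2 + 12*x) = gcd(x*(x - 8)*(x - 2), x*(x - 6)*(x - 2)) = x^2 - 2*x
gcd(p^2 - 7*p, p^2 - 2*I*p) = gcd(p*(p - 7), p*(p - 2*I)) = p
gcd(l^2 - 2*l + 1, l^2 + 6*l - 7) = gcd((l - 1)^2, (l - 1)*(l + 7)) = l - 1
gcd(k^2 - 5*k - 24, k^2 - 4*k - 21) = k + 3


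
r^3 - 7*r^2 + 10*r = r*(r - 5)*(r - 2)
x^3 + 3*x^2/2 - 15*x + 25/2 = (x - 5/2)*(x - 1)*(x + 5)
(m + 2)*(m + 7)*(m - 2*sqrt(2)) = m^3 - 2*sqrt(2)*m^2 + 9*m^2 - 18*sqrt(2)*m + 14*m - 28*sqrt(2)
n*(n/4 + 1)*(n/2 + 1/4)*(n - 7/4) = n^4/8 + 11*n^3/32 - 47*n^2/64 - 7*n/16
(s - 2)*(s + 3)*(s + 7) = s^3 + 8*s^2 + s - 42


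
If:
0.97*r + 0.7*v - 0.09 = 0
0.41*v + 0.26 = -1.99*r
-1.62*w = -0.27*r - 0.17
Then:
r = -0.22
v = 0.43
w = 0.07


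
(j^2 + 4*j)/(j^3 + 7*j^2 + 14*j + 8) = j/(j^2 + 3*j + 2)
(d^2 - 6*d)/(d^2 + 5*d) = (d - 6)/(d + 5)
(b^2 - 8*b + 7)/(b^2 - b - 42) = (b - 1)/(b + 6)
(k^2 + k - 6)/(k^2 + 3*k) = (k - 2)/k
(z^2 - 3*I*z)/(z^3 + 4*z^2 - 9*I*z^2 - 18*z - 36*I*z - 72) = z/(z^2 + z*(4 - 6*I) - 24*I)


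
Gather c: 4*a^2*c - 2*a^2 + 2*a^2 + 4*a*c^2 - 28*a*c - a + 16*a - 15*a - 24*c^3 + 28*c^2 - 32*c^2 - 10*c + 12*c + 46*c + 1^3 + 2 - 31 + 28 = -24*c^3 + c^2*(4*a - 4) + c*(4*a^2 - 28*a + 48)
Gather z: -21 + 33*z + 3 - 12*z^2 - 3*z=-12*z^2 + 30*z - 18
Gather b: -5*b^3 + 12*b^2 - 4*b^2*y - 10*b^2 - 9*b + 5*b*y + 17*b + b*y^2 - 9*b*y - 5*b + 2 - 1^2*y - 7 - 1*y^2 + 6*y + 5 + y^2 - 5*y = -5*b^3 + b^2*(2 - 4*y) + b*(y^2 - 4*y + 3)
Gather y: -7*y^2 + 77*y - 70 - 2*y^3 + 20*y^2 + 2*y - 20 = -2*y^3 + 13*y^2 + 79*y - 90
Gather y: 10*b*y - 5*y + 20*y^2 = 20*y^2 + y*(10*b - 5)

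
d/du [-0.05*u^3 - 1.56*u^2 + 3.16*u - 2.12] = -0.15*u^2 - 3.12*u + 3.16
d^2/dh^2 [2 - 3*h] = 0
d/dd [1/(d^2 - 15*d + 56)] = (15 - 2*d)/(d^2 - 15*d + 56)^2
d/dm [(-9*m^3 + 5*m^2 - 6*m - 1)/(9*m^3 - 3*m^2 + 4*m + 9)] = 2*(-9*m^4 + 18*m^3 - 107*m^2 + 42*m - 25)/(81*m^6 - 54*m^5 + 81*m^4 + 138*m^3 - 38*m^2 + 72*m + 81)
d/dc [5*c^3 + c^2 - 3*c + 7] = 15*c^2 + 2*c - 3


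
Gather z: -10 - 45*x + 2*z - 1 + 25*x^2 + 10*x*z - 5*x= 25*x^2 - 50*x + z*(10*x + 2) - 11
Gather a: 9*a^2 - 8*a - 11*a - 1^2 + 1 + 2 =9*a^2 - 19*a + 2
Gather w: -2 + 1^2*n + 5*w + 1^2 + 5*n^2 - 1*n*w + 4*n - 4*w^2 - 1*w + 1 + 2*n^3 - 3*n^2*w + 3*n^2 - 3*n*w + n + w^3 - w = 2*n^3 + 8*n^2 + 6*n + w^3 - 4*w^2 + w*(-3*n^2 - 4*n + 3)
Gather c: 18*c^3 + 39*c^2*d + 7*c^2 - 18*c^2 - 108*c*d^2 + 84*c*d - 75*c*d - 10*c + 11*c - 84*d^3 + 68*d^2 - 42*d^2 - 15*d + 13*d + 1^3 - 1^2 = 18*c^3 + c^2*(39*d - 11) + c*(-108*d^2 + 9*d + 1) - 84*d^3 + 26*d^2 - 2*d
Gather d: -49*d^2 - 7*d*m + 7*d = -49*d^2 + d*(7 - 7*m)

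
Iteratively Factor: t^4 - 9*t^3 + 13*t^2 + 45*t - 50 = (t - 5)*(t^3 - 4*t^2 - 7*t + 10) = (t - 5)*(t + 2)*(t^2 - 6*t + 5) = (t - 5)^2*(t + 2)*(t - 1)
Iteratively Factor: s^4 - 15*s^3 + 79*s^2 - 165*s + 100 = (s - 4)*(s^3 - 11*s^2 + 35*s - 25) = (s - 4)*(s - 1)*(s^2 - 10*s + 25) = (s - 5)*(s - 4)*(s - 1)*(s - 5)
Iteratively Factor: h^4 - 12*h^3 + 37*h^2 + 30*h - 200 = (h - 5)*(h^3 - 7*h^2 + 2*h + 40) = (h - 5)*(h + 2)*(h^2 - 9*h + 20) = (h - 5)*(h - 4)*(h + 2)*(h - 5)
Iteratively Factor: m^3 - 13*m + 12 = (m - 1)*(m^2 + m - 12) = (m - 1)*(m + 4)*(m - 3)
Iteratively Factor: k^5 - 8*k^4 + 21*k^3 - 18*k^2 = (k - 3)*(k^4 - 5*k^3 + 6*k^2) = k*(k - 3)*(k^3 - 5*k^2 + 6*k) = k*(k - 3)^2*(k^2 - 2*k) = k*(k - 3)^2*(k - 2)*(k)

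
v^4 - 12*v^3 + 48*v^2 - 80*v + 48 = (v - 6)*(v - 2)^3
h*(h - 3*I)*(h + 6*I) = h^3 + 3*I*h^2 + 18*h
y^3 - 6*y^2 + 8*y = y*(y - 4)*(y - 2)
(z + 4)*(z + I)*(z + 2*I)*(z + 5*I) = z^4 + 4*z^3 + 8*I*z^3 - 17*z^2 + 32*I*z^2 - 68*z - 10*I*z - 40*I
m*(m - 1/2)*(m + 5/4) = m^3 + 3*m^2/4 - 5*m/8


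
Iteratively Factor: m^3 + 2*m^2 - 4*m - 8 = (m - 2)*(m^2 + 4*m + 4) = (m - 2)*(m + 2)*(m + 2)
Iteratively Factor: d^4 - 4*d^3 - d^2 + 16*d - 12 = (d - 1)*(d^3 - 3*d^2 - 4*d + 12) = (d - 1)*(d + 2)*(d^2 - 5*d + 6) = (d - 3)*(d - 1)*(d + 2)*(d - 2)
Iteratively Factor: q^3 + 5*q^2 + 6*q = (q + 2)*(q^2 + 3*q) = (q + 2)*(q + 3)*(q)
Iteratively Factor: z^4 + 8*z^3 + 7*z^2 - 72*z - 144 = (z + 4)*(z^3 + 4*z^2 - 9*z - 36) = (z + 3)*(z + 4)*(z^2 + z - 12) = (z + 3)*(z + 4)^2*(z - 3)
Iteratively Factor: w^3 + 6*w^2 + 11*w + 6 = (w + 2)*(w^2 + 4*w + 3) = (w + 1)*(w + 2)*(w + 3)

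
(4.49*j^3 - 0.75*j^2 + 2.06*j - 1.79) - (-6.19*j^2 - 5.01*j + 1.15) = 4.49*j^3 + 5.44*j^2 + 7.07*j - 2.94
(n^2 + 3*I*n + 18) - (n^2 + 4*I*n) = -I*n + 18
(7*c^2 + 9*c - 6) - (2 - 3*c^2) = 10*c^2 + 9*c - 8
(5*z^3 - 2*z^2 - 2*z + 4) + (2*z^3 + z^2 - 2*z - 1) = 7*z^3 - z^2 - 4*z + 3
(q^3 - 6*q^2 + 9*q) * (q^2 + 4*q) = q^5 - 2*q^4 - 15*q^3 + 36*q^2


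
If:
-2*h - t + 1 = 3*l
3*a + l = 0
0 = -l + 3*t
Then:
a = -t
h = 1/2 - 5*t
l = 3*t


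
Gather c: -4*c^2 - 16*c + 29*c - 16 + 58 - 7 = -4*c^2 + 13*c + 35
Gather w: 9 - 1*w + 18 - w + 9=36 - 2*w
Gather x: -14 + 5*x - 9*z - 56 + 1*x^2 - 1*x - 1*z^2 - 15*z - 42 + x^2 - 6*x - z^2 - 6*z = 2*x^2 - 2*x - 2*z^2 - 30*z - 112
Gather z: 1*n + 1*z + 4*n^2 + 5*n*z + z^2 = 4*n^2 + n + z^2 + z*(5*n + 1)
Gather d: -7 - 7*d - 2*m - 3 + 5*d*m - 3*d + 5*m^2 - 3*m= d*(5*m - 10) + 5*m^2 - 5*m - 10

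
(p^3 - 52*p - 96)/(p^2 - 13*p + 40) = (p^2 + 8*p + 12)/(p - 5)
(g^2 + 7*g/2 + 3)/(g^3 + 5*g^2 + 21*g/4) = 2*(g + 2)/(g*(2*g + 7))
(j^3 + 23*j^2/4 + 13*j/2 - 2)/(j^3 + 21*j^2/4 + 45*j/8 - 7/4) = 2*(j + 4)/(2*j + 7)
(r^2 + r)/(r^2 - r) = (r + 1)/(r - 1)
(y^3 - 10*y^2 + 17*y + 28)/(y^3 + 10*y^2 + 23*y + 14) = (y^2 - 11*y + 28)/(y^2 + 9*y + 14)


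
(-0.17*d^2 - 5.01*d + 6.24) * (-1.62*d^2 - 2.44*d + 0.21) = 0.2754*d^4 + 8.531*d^3 + 2.0799*d^2 - 16.2777*d + 1.3104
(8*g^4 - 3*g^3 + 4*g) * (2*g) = 16*g^5 - 6*g^4 + 8*g^2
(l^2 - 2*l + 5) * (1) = l^2 - 2*l + 5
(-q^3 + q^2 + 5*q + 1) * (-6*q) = 6*q^4 - 6*q^3 - 30*q^2 - 6*q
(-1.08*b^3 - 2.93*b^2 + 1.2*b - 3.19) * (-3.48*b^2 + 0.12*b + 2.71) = 3.7584*b^5 + 10.0668*b^4 - 7.4544*b^3 + 3.3049*b^2 + 2.8692*b - 8.6449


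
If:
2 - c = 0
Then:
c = 2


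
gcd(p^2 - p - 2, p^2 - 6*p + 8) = p - 2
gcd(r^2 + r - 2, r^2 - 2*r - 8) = r + 2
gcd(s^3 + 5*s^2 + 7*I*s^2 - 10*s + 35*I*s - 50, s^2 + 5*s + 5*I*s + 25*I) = s^2 + s*(5 + 5*I) + 25*I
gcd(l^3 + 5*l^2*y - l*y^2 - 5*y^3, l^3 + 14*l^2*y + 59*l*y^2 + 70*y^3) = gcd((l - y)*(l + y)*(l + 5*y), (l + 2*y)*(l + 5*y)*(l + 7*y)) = l + 5*y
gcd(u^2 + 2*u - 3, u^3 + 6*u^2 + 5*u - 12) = u^2 + 2*u - 3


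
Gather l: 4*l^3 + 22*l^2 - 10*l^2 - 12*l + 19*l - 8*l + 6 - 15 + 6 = 4*l^3 + 12*l^2 - l - 3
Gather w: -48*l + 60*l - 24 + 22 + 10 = 12*l + 8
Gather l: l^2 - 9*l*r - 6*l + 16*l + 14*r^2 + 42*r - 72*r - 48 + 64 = l^2 + l*(10 - 9*r) + 14*r^2 - 30*r + 16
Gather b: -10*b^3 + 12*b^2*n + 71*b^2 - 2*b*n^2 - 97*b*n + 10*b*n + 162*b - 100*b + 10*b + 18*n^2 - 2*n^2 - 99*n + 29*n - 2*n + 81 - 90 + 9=-10*b^3 + b^2*(12*n + 71) + b*(-2*n^2 - 87*n + 72) + 16*n^2 - 72*n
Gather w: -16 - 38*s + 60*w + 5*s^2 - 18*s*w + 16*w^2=5*s^2 - 38*s + 16*w^2 + w*(60 - 18*s) - 16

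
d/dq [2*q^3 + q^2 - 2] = 2*q*(3*q + 1)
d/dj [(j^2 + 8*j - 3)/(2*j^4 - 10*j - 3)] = 2*((-j - 4)*(-2*j^4 + 10*j + 3) - (4*j^3 - 5)*(j^2 + 8*j - 3))/(-2*j^4 + 10*j + 3)^2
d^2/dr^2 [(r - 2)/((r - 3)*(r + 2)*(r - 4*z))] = 2*((r - 3)^2*(r - 2)*(r + 2)^2 + (r - 3)^2*(r - 2)*(r + 2)*(r - 4*z) + (r - 3)^2*(r - 2)*(r - 4*z)^2 - (r - 3)^2*(r + 2)^2*(r - 4*z) - (r - 3)^2*(r + 2)*(r - 4*z)^2 + (r - 3)*(r - 2)*(r + 2)^2*(r - 4*z) + (r - 3)*(r - 2)*(r + 2)*(r - 4*z)^2 - (r - 3)*(r + 2)^2*(r - 4*z)^2 + (r - 2)*(r + 2)^2*(r - 4*z)^2)/((r - 3)^3*(r + 2)^3*(r - 4*z)^3)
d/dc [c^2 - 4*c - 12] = 2*c - 4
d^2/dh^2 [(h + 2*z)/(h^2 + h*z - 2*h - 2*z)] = 2*((h + 2*z)*(2*h + z - 2)^2 + (-3*h - 3*z + 2)*(h^2 + h*z - 2*h - 2*z))/(h^2 + h*z - 2*h - 2*z)^3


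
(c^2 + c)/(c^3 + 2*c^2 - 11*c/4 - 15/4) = 4*c/(4*c^2 + 4*c - 15)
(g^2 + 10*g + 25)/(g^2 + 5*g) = (g + 5)/g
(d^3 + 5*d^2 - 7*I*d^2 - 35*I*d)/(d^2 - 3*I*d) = (d^2 + d*(5 - 7*I) - 35*I)/(d - 3*I)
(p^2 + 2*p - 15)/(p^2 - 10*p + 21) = (p + 5)/(p - 7)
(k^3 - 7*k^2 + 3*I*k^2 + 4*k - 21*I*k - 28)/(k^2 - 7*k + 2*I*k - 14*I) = (k^2 + 3*I*k + 4)/(k + 2*I)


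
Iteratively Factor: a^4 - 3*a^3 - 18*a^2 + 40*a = (a + 4)*(a^3 - 7*a^2 + 10*a) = (a - 2)*(a + 4)*(a^2 - 5*a) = (a - 5)*(a - 2)*(a + 4)*(a)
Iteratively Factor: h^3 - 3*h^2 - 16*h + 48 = (h + 4)*(h^2 - 7*h + 12) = (h - 4)*(h + 4)*(h - 3)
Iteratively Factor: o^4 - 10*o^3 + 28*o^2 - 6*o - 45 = (o - 3)*(o^3 - 7*o^2 + 7*o + 15) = (o - 3)^2*(o^2 - 4*o - 5) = (o - 5)*(o - 3)^2*(o + 1)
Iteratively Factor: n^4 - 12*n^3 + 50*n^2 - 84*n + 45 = (n - 5)*(n^3 - 7*n^2 + 15*n - 9) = (n - 5)*(n - 1)*(n^2 - 6*n + 9) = (n - 5)*(n - 3)*(n - 1)*(n - 3)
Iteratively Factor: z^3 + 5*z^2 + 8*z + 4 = (z + 1)*(z^2 + 4*z + 4) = (z + 1)*(z + 2)*(z + 2)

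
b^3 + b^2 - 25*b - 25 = (b - 5)*(b + 1)*(b + 5)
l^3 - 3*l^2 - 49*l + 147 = (l - 7)*(l - 3)*(l + 7)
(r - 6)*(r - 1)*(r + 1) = r^3 - 6*r^2 - r + 6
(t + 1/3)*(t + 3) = t^2 + 10*t/3 + 1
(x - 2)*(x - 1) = x^2 - 3*x + 2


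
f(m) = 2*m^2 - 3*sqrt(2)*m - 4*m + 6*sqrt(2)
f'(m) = 4*m - 3*sqrt(2) - 4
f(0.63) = 4.09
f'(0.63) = -5.72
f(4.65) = 13.40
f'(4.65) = 10.36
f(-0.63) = 14.47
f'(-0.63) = -10.76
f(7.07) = 50.18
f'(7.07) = 20.04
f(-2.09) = 34.45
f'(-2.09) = -16.60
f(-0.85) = 16.94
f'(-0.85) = -11.64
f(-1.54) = 25.92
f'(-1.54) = -14.40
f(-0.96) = 18.24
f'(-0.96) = -12.08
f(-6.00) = 129.94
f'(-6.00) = -32.24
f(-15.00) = 582.12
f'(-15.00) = -68.24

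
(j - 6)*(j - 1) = j^2 - 7*j + 6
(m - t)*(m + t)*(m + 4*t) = m^3 + 4*m^2*t - m*t^2 - 4*t^3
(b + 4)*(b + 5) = b^2 + 9*b + 20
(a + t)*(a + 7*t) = a^2 + 8*a*t + 7*t^2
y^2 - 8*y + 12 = (y - 6)*(y - 2)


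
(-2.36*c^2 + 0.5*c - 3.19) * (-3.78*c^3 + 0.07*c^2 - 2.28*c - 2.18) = 8.9208*c^5 - 2.0552*c^4 + 17.474*c^3 + 3.7815*c^2 + 6.1832*c + 6.9542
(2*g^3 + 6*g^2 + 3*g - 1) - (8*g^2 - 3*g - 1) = 2*g^3 - 2*g^2 + 6*g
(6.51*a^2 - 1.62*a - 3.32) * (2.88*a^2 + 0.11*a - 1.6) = 18.7488*a^4 - 3.9495*a^3 - 20.1558*a^2 + 2.2268*a + 5.312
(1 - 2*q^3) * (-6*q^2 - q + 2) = 12*q^5 + 2*q^4 - 4*q^3 - 6*q^2 - q + 2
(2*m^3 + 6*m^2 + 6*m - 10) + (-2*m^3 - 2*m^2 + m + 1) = 4*m^2 + 7*m - 9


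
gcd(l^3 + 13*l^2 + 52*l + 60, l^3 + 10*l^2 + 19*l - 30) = l^2 + 11*l + 30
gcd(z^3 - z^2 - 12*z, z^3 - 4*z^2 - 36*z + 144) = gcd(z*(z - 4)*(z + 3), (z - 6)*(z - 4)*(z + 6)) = z - 4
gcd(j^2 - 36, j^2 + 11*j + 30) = j + 6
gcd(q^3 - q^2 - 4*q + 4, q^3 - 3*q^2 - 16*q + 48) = 1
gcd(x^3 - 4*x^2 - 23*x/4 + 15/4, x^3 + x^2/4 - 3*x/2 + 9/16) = x^2 + x - 3/4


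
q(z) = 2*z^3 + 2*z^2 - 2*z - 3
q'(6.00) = 238.00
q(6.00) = 489.00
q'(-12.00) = 814.00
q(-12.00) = -3147.00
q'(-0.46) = -2.57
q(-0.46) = -1.85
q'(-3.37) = 52.66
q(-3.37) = -50.09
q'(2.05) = 31.42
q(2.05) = 18.54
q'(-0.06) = -2.22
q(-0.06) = -2.87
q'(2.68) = 51.81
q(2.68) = 44.50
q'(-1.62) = 7.27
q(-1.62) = -3.01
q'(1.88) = 26.73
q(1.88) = 13.60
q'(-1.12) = 1.05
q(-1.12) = -1.06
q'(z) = 6*z^2 + 4*z - 2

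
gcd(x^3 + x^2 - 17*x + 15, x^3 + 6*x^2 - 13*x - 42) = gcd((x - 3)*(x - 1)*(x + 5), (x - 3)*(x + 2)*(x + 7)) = x - 3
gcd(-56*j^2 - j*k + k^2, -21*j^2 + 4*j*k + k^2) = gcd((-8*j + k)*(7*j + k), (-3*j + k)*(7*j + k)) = 7*j + k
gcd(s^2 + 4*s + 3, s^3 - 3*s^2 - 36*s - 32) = s + 1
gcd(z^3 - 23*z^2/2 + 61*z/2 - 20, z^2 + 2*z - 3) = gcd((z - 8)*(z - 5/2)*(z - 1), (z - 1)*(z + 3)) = z - 1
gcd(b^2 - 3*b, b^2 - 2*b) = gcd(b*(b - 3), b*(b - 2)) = b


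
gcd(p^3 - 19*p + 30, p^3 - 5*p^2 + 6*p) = p^2 - 5*p + 6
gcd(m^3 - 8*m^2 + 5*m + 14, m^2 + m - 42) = 1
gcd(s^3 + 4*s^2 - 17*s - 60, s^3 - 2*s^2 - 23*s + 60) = s^2 + s - 20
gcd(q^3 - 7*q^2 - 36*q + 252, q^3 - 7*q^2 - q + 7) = q - 7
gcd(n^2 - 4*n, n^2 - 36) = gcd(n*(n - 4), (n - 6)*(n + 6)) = 1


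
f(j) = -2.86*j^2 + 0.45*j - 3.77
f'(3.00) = -16.71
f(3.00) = -28.16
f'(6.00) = -33.87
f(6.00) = -104.03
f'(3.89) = -21.80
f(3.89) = -45.30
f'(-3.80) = 22.19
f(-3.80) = -46.78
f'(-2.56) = 15.09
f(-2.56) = -23.67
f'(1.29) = -6.93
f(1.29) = -7.95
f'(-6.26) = 36.26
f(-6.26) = -118.66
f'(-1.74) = 10.40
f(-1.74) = -13.21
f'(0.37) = -1.67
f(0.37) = -4.00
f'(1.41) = -7.62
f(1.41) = -8.82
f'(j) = 0.45 - 5.72*j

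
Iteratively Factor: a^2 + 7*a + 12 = (a + 4)*(a + 3)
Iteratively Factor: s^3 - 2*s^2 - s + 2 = (s + 1)*(s^2 - 3*s + 2) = (s - 2)*(s + 1)*(s - 1)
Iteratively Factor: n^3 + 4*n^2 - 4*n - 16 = (n + 2)*(n^2 + 2*n - 8) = (n - 2)*(n + 2)*(n + 4)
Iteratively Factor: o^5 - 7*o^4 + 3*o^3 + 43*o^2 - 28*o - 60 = (o - 2)*(o^4 - 5*o^3 - 7*o^2 + 29*o + 30) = (o - 5)*(o - 2)*(o^3 - 7*o - 6) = (o - 5)*(o - 2)*(o + 1)*(o^2 - o - 6) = (o - 5)*(o - 2)*(o + 1)*(o + 2)*(o - 3)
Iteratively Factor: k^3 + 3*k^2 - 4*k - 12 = (k + 3)*(k^2 - 4) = (k - 2)*(k + 3)*(k + 2)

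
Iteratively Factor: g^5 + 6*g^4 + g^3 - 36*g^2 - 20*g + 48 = (g - 2)*(g^4 + 8*g^3 + 17*g^2 - 2*g - 24) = (g - 2)*(g - 1)*(g^3 + 9*g^2 + 26*g + 24) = (g - 2)*(g - 1)*(g + 4)*(g^2 + 5*g + 6) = (g - 2)*(g - 1)*(g + 2)*(g + 4)*(g + 3)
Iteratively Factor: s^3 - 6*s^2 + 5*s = (s - 5)*(s^2 - s) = (s - 5)*(s - 1)*(s)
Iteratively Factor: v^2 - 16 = (v - 4)*(v + 4)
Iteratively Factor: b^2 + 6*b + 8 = (b + 2)*(b + 4)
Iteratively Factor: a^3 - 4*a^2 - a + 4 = (a - 1)*(a^2 - 3*a - 4) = (a - 1)*(a + 1)*(a - 4)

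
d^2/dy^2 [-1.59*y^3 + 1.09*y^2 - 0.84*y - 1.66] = 2.18 - 9.54*y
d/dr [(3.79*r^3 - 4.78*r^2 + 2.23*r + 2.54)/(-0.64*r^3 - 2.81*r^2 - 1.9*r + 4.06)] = (-8.88178419700125e-16*r^5 - 13.7091*r^4 - 11.5476*r^3 + 66.3873*r^2 - 24.5388*r + 13.8798)/(0.4096*r^6 + 3.5968*r^5 + 10.3281*r^4 + 5.4812*r^3 - 19.2072*r^2 - 15.428*r + 16.4836)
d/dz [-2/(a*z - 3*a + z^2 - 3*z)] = 2*(a + 2*z - 3)/(a*z - 3*a + z^2 - 3*z)^2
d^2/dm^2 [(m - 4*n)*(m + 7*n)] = 2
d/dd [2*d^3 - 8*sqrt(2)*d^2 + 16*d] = 6*d^2 - 16*sqrt(2)*d + 16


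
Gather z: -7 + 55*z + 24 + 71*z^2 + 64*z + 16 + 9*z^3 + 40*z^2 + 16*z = 9*z^3 + 111*z^2 + 135*z + 33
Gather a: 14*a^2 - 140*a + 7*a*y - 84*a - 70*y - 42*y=14*a^2 + a*(7*y - 224) - 112*y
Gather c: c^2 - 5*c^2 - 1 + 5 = 4 - 4*c^2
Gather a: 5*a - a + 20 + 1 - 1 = 4*a + 20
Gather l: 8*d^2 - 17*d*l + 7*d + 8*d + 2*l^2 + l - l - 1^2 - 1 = 8*d^2 - 17*d*l + 15*d + 2*l^2 - 2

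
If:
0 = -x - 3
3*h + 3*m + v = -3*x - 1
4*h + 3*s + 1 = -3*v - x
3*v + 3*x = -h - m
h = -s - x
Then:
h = -113/8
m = 16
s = 137/8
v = 19/8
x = -3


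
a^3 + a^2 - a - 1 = (a - 1)*(a + 1)^2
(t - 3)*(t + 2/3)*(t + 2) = t^3 - t^2/3 - 20*t/3 - 4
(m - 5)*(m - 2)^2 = m^3 - 9*m^2 + 24*m - 20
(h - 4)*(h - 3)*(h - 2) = h^3 - 9*h^2 + 26*h - 24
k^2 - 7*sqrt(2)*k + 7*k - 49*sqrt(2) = (k + 7)*(k - 7*sqrt(2))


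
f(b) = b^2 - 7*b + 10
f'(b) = 2*b - 7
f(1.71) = 0.95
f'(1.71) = -3.58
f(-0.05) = 10.35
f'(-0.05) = -7.10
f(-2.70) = 36.19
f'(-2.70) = -12.40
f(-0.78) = 16.07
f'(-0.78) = -8.56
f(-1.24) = 20.22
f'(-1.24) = -9.48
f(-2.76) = 36.94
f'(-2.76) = -12.52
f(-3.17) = 42.24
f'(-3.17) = -13.34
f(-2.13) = 29.45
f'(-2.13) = -11.26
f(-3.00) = 40.00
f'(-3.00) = -13.00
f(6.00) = 4.00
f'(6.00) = 5.00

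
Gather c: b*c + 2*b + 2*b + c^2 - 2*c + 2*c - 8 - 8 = b*c + 4*b + c^2 - 16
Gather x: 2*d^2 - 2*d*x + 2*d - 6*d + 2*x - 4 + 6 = 2*d^2 - 4*d + x*(2 - 2*d) + 2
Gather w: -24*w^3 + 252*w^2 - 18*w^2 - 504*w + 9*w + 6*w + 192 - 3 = -24*w^3 + 234*w^2 - 489*w + 189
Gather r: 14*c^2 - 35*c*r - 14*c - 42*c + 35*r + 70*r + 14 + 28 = 14*c^2 - 56*c + r*(105 - 35*c) + 42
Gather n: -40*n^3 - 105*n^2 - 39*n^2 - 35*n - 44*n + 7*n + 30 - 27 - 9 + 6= -40*n^3 - 144*n^2 - 72*n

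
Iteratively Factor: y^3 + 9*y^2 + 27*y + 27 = (y + 3)*(y^2 + 6*y + 9) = (y + 3)^2*(y + 3)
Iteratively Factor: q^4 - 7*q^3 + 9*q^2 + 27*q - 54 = (q - 3)*(q^3 - 4*q^2 - 3*q + 18) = (q - 3)*(q + 2)*(q^2 - 6*q + 9) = (q - 3)^2*(q + 2)*(q - 3)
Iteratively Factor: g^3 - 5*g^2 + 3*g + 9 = (g - 3)*(g^2 - 2*g - 3) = (g - 3)^2*(g + 1)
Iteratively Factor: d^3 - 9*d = (d + 3)*(d^2 - 3*d) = d*(d + 3)*(d - 3)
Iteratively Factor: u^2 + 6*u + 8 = (u + 2)*(u + 4)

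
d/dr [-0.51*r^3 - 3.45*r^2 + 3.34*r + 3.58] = -1.53*r^2 - 6.9*r + 3.34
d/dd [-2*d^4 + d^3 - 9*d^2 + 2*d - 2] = -8*d^3 + 3*d^2 - 18*d + 2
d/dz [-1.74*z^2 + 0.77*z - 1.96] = 0.77 - 3.48*z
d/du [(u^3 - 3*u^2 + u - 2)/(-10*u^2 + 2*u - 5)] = (-10*u^4 + 4*u^3 - 11*u^2 - 10*u - 1)/(100*u^4 - 40*u^3 + 104*u^2 - 20*u + 25)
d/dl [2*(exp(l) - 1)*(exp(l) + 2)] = (4*exp(l) + 2)*exp(l)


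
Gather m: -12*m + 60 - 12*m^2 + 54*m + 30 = -12*m^2 + 42*m + 90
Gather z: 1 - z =1 - z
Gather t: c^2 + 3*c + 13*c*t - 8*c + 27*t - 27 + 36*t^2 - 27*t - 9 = c^2 + 13*c*t - 5*c + 36*t^2 - 36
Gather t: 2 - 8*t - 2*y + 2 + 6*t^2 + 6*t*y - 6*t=6*t^2 + t*(6*y - 14) - 2*y + 4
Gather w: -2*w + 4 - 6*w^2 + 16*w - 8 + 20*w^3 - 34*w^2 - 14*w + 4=20*w^3 - 40*w^2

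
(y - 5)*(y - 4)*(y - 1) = y^3 - 10*y^2 + 29*y - 20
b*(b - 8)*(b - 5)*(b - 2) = b^4 - 15*b^3 + 66*b^2 - 80*b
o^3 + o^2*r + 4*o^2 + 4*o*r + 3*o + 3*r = (o + 1)*(o + 3)*(o + r)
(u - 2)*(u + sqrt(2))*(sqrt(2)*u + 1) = sqrt(2)*u^3 - 2*sqrt(2)*u^2 + 3*u^2 - 6*u + sqrt(2)*u - 2*sqrt(2)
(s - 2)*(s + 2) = s^2 - 4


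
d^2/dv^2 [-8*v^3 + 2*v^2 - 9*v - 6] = 4 - 48*v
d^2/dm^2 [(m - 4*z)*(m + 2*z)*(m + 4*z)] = 6*m + 4*z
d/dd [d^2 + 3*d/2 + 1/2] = 2*d + 3/2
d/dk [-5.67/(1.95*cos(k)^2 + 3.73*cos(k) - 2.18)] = -(22.113*cos(k) + 21.1491)*sin(k)/(1.95*cos(k)^2 + 3.73*cos(k) - 2.18)^2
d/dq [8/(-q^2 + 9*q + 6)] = 8*(2*q - 9)/(-q^2 + 9*q + 6)^2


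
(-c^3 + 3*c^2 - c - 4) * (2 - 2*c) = 2*c^4 - 8*c^3 + 8*c^2 + 6*c - 8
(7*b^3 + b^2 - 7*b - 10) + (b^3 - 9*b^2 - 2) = 8*b^3 - 8*b^2 - 7*b - 12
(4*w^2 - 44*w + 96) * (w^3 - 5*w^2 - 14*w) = 4*w^5 - 64*w^4 + 260*w^3 + 136*w^2 - 1344*w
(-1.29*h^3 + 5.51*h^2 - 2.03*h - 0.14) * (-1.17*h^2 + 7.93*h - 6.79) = 1.5093*h^5 - 16.6764*h^4 + 54.8285*h^3 - 53.347*h^2 + 12.6735*h + 0.9506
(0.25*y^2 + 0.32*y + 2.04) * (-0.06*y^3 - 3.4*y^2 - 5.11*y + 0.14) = -0.015*y^5 - 0.8692*y^4 - 2.4879*y^3 - 8.5362*y^2 - 10.3796*y + 0.2856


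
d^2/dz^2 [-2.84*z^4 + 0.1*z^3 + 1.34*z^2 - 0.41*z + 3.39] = -34.08*z^2 + 0.6*z + 2.68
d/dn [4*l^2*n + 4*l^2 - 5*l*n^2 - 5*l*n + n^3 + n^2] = 4*l^2 - 10*l*n - 5*l + 3*n^2 + 2*n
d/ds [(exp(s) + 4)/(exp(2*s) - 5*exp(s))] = (-exp(2*s) - 8*exp(s) + 20)*exp(-s)/(exp(2*s) - 10*exp(s) + 25)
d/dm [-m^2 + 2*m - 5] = 2 - 2*m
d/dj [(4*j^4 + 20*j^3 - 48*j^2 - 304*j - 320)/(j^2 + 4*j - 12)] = 4*(2*j^5 + 17*j^4 - 8*j^3 - 152*j^2 + 448*j + 1232)/(j^4 + 8*j^3 - 8*j^2 - 96*j + 144)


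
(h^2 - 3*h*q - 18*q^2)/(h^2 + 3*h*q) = (h - 6*q)/h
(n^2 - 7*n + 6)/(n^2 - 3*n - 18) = (n - 1)/(n + 3)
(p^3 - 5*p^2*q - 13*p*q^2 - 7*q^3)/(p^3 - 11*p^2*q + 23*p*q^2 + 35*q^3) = (p + q)/(p - 5*q)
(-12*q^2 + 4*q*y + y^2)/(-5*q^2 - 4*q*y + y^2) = (12*q^2 - 4*q*y - y^2)/(5*q^2 + 4*q*y - y^2)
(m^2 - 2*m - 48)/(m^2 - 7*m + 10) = (m^2 - 2*m - 48)/(m^2 - 7*m + 10)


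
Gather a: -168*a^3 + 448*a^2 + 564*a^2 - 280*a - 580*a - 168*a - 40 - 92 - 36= -168*a^3 + 1012*a^2 - 1028*a - 168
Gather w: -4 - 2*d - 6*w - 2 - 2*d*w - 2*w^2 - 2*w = -2*d - 2*w^2 + w*(-2*d - 8) - 6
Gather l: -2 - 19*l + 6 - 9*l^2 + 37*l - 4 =-9*l^2 + 18*l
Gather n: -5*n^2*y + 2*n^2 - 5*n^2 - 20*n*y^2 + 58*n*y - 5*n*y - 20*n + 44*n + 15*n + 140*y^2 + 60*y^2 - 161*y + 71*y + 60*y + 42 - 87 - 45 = n^2*(-5*y - 3) + n*(-20*y^2 + 53*y + 39) + 200*y^2 - 30*y - 90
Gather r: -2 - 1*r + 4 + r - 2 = 0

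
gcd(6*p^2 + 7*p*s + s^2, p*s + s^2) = p + s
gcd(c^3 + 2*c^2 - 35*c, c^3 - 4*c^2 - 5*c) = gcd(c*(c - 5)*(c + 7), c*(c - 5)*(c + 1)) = c^2 - 5*c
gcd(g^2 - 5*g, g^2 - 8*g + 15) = g - 5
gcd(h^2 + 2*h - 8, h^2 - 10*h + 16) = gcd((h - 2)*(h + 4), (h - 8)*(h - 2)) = h - 2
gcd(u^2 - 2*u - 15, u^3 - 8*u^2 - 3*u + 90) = u^2 - 2*u - 15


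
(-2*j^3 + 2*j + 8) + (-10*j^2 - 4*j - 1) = -2*j^3 - 10*j^2 - 2*j + 7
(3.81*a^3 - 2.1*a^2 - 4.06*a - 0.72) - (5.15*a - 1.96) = 3.81*a^3 - 2.1*a^2 - 9.21*a + 1.24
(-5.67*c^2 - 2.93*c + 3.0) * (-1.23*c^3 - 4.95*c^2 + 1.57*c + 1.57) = 6.9741*c^5 + 31.6704*c^4 + 1.9116*c^3 - 28.352*c^2 + 0.1099*c + 4.71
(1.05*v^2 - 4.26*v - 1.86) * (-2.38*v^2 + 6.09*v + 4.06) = -2.499*v^4 + 16.5333*v^3 - 17.2536*v^2 - 28.623*v - 7.5516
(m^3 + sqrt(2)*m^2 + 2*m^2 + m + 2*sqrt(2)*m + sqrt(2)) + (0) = m^3 + sqrt(2)*m^2 + 2*m^2 + m + 2*sqrt(2)*m + sqrt(2)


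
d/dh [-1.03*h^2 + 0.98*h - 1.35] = 0.98 - 2.06*h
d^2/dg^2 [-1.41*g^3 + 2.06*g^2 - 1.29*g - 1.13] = 4.12 - 8.46*g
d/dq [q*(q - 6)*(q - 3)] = 3*q^2 - 18*q + 18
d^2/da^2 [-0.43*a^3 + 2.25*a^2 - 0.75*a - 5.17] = 4.5 - 2.58*a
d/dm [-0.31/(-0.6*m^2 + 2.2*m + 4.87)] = (0.682 - 0.372*m)/(-0.6*m^2 + 2.2*m + 4.87)^2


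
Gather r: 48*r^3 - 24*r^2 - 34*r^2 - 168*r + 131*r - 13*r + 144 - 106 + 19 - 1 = 48*r^3 - 58*r^2 - 50*r + 56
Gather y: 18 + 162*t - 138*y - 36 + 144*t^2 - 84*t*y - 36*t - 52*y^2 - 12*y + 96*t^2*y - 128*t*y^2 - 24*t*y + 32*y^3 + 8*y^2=144*t^2 + 126*t + 32*y^3 + y^2*(-128*t - 44) + y*(96*t^2 - 108*t - 150) - 18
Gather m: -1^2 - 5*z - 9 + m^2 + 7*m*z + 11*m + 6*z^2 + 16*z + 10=m^2 + m*(7*z + 11) + 6*z^2 + 11*z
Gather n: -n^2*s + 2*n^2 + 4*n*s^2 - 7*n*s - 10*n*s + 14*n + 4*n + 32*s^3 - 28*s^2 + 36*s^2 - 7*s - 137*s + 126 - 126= n^2*(2 - s) + n*(4*s^2 - 17*s + 18) + 32*s^3 + 8*s^2 - 144*s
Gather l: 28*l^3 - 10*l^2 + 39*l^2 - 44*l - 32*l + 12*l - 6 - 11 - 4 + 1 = 28*l^3 + 29*l^2 - 64*l - 20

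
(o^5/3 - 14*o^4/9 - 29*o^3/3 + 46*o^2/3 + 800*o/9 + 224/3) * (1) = o^5/3 - 14*o^4/9 - 29*o^3/3 + 46*o^2/3 + 800*o/9 + 224/3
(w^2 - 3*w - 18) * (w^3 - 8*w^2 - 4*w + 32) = w^5 - 11*w^4 + 2*w^3 + 188*w^2 - 24*w - 576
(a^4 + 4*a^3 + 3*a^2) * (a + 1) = a^5 + 5*a^4 + 7*a^3 + 3*a^2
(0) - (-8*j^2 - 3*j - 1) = 8*j^2 + 3*j + 1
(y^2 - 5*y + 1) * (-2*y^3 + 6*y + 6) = -2*y^5 + 10*y^4 + 4*y^3 - 24*y^2 - 24*y + 6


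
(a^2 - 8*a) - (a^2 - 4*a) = -4*a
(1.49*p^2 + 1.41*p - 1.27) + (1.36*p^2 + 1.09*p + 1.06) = 2.85*p^2 + 2.5*p - 0.21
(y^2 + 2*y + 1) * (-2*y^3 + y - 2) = -2*y^5 - 4*y^4 - y^3 - 3*y - 2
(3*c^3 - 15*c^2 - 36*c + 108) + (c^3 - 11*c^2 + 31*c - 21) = 4*c^3 - 26*c^2 - 5*c + 87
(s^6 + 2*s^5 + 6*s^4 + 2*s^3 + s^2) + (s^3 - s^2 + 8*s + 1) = s^6 + 2*s^5 + 6*s^4 + 3*s^3 + 8*s + 1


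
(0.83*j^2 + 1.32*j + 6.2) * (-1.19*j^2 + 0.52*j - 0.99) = -0.9877*j^4 - 1.1392*j^3 - 7.5133*j^2 + 1.9172*j - 6.138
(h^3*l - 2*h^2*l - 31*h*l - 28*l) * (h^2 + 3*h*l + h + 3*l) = h^5*l + 3*h^4*l^2 - h^4*l - 3*h^3*l^2 - 33*h^3*l - 99*h^2*l^2 - 59*h^2*l - 177*h*l^2 - 28*h*l - 84*l^2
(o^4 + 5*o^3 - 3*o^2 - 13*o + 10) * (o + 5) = o^5 + 10*o^4 + 22*o^3 - 28*o^2 - 55*o + 50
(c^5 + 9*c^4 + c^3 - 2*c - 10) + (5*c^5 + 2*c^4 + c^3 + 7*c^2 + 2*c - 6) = 6*c^5 + 11*c^4 + 2*c^3 + 7*c^2 - 16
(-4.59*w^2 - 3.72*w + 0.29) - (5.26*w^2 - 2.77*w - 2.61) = -9.85*w^2 - 0.95*w + 2.9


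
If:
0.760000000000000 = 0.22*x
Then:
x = 3.45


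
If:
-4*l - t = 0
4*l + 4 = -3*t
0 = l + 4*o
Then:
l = 1/2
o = -1/8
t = -2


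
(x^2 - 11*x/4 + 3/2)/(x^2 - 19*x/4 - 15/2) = (-4*x^2 + 11*x - 6)/(-4*x^2 + 19*x + 30)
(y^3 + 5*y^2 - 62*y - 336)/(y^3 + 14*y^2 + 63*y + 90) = (y^2 - y - 56)/(y^2 + 8*y + 15)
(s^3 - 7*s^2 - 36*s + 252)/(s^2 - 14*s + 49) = (s^2 - 36)/(s - 7)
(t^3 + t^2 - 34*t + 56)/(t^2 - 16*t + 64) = (t^3 + t^2 - 34*t + 56)/(t^2 - 16*t + 64)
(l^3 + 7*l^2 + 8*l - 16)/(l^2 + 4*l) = l + 3 - 4/l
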